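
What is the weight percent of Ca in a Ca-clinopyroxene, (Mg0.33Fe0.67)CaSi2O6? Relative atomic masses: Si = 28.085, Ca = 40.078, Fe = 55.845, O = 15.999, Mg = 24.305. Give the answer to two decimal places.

Molar mass of (Mg0.33Fe0.67)CaSi2O6: 0.33·24.305 + 0.67·55.845 + 1·40.078 + 2·28.085 + 6·15.999 = 237.679 g/mol.
Mass of Ca per formula unit: 1 × 40.078 = 40.078 g.
Weight fraction Ca = 40.078 / 237.679 = 0.1686.

16.86 weight percent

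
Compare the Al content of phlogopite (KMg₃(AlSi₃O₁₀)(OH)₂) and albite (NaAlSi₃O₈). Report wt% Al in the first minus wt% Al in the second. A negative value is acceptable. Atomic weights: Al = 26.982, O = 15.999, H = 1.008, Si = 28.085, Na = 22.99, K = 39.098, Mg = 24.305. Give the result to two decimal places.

-3.82 percentage points

M(KMg₃(AlSi₃O₁₀)(OH)₂) = 417.254 g/mol, so wt% Al = 26.982/417.254 × 100 = 6.47%.
M(NaAlSi₃O₈) = 262.219 g/mol, so wt% Al = 26.982/262.219 × 100 = 10.29%.
6.47 − 10.29 = -3.82 pp.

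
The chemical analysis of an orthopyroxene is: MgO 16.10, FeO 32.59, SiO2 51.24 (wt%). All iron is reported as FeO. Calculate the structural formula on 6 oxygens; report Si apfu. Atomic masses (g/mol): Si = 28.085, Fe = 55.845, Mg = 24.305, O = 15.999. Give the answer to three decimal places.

16.10 wt% MgO ÷ 40.304 g/mol = 0.39946 mol, giving 0.39946 Mg and 0.39946 O.
32.59 wt% FeO ÷ 71.844 g/mol = 0.45362 mol, giving 0.45362 Fe and 0.45362 O.
51.24 wt% SiO2 ÷ 60.083 g/mol = 0.85282 mol, giving 0.85282 Si and 1.70564 O.
Oxygen sums to 2.55872; scaling by 6/2.55872 = 2.34492 puts the formula on 6 O.
Si: 0.85282 × 2.34492 = 2.000 atoms per formula unit.

2.000 Si apfu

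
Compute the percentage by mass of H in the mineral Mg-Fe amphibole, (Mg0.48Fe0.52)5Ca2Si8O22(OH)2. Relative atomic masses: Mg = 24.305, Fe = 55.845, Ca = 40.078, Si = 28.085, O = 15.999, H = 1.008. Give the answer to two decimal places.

Formula mass = 2.40×24.305 + 2.60×55.845 + 2×40.078 + 8×28.085 + 24×15.999 + 2×1.008 = 894.357 g/mol, of which 2.016 g is H.
So H makes up 2.016/894.357 = 0.0023 of the mass, i.e. 0.23%.

0.23 wt%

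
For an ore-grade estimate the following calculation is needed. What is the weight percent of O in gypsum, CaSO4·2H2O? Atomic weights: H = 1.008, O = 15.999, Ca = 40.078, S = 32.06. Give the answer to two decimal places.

55.76 weight percent

Molar mass of CaSO4·2H2O: 1×40.078 + 1×32.06 + 6×15.999 + 4×1.008 = 172.164 g/mol.
Mass of O per formula unit: 6 × 15.999 = 95.994 g.
Weight fraction O = 95.994 / 172.164 = 0.5576.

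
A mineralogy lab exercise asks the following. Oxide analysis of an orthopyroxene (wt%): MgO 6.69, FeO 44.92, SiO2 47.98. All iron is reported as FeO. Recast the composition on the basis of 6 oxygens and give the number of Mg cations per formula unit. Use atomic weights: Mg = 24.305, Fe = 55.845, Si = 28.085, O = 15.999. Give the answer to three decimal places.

0.417 Mg apfu

6.69 wt% MgO ÷ 40.304 g/mol = 0.16599 mol, giving 0.16599 Mg and 0.16599 O.
44.92 wt% FeO ÷ 71.844 g/mol = 0.62524 mol, giving 0.62524 Fe and 0.62524 O.
47.98 wt% SiO2 ÷ 60.083 g/mol = 0.79856 mol, giving 0.79856 Si and 1.59712 O.
Oxygen sums to 2.38835; scaling by 6/2.38835 = 2.51219 puts the formula on 6 O.
Mg: 0.16599 × 2.51219 = 0.417 atoms per formula unit.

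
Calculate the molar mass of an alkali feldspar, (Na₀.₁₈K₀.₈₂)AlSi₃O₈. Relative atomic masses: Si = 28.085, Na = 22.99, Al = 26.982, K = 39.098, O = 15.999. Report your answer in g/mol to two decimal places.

M = 0.18(22.99) + 0.82(39.098) + 1(26.982) + 3(28.085) + 8(15.999)

275.43 g/mol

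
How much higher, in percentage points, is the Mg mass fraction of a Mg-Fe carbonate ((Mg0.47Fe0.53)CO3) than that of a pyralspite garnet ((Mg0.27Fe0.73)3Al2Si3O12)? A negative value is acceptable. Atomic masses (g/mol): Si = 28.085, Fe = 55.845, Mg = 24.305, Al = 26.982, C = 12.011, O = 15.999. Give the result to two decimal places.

Mg in (Mg0.47Fe0.53)CO3: molar mass 101.029 g/mol; 0.47×24.305 = 11.423 g → 11.31 wt%.
Mg in (Mg0.27Fe0.73)3Al2Si3O12: molar mass 472.195 g/mol; 0.81×24.305 = 19.687 g → 4.17 wt%.
Difference = 11.31 − 4.17 = 7.14 percentage points.

7.14 percentage points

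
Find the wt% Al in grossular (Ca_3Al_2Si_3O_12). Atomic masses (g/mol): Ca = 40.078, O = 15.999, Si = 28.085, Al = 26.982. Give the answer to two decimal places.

M(Ca_3Al_2Si_3O_12) = 450.441 g/mol.
Al contributes 2 × 26.982 = 53.964 g per mole.
53.964/450.441 = 0.1198 → 11.98%.

11.98 weight percent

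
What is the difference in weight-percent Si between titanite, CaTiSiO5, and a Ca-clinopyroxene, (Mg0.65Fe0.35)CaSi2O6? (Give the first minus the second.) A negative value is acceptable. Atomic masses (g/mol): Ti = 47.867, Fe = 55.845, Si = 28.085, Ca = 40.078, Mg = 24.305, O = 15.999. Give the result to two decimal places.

-10.35 percentage points

Si in CaTiSiO5: molar mass 196.025 g/mol; 1×28.085 = 28.085 g → 14.33 wt%.
Si in (Mg0.65Fe0.35)CaSi2O6: molar mass 227.586 g/mol; 2×28.085 = 56.170 g → 24.68 wt%.
Difference = 14.33 − 24.68 = -10.35 percentage points.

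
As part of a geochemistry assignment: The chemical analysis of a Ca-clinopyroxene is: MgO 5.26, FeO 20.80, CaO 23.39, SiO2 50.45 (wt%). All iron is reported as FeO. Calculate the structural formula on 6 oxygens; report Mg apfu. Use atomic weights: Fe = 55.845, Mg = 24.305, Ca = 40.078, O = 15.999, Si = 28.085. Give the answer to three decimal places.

MgO (M=40.304): mol = 0.13051; Mg = 0.13051, O = 0.13051.
FeO (M=71.844): mol = 0.28952; Fe = 0.28952, O = 0.28952.
CaO (M=56.077): mol = 0.41711; Ca = 0.41711, O = 0.41711.
SiO2 (M=60.083): mol = 0.83967; Si = 0.83967, O = 1.67934.
ΣO = 2.51648; factor = 6/ΣO = 2.38428.
Mg apfu = 0.13051 × 2.38428 = 0.311.

0.311 Mg apfu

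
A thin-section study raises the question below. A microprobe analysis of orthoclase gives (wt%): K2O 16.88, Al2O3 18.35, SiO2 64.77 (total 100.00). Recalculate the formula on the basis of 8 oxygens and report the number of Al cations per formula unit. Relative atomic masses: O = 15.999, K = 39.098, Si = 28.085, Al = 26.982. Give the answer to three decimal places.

16.88 wt% K2O ÷ 94.195 g/mol = 0.17920 mol, giving 0.35840 K and 0.17920 O.
18.35 wt% Al2O3 ÷ 101.961 g/mol = 0.17997 mol, giving 0.35994 Al and 0.53991 O.
64.77 wt% SiO2 ÷ 60.083 g/mol = 1.07801 mol, giving 1.07801 Si and 2.15602 O.
Oxygen sums to 2.87513; scaling by 8/2.87513 = 2.78248 puts the formula on 8 O.
Al: 0.35994 × 2.78248 = 1.002 atoms per formula unit.

1.002 Al apfu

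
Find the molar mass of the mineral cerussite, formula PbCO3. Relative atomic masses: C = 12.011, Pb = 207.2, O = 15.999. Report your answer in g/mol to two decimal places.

267.21 g/mol

M = 1*207.2 + 1*12.011 + 3*15.999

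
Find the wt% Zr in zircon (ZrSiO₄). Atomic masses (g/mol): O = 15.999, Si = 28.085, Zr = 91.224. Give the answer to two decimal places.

M(ZrSiO₄) = 183.305 g/mol.
Zr contributes 1 × 91.224 = 91.224 g per mole.
91.224/183.305 = 0.4977 → 49.77%.

49.77 weight percent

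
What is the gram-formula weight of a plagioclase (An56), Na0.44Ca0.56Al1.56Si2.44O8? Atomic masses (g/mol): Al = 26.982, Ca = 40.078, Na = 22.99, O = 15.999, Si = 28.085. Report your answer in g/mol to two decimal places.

271.17 g/mol

M = 0.44*22.99 + 0.56*40.078 + 1.56*26.982 + 2.44*28.085 + 8*15.999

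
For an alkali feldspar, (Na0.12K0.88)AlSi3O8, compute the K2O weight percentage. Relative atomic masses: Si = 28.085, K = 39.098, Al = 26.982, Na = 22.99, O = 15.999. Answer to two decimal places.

15.00 wt%

Formula mass = 276.394 g/mol.
0.88 K → 0.4400 mol K2O per formula unit; M(K2O) = 94.195, so K2O mass = 41.446 g.
41.446/276.394 × 100 = 15.00 wt%.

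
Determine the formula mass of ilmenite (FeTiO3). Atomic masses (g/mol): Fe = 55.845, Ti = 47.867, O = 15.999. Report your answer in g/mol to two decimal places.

Fe: 1 × 55.845 = 55.8450
Ti: 1 × 47.867 = 47.8670
O: 3 × 15.999 = 47.9970
Summing the contributions gives the formula mass.

151.71 g/mol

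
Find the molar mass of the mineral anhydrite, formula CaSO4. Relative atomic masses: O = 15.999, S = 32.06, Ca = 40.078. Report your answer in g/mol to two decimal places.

136.13 g/mol

Ca: 1 × 40.078 = 40.0780
S: 1 × 32.06 = 32.0600
O: 4 × 15.999 = 63.9960
Summing the contributions gives the formula mass.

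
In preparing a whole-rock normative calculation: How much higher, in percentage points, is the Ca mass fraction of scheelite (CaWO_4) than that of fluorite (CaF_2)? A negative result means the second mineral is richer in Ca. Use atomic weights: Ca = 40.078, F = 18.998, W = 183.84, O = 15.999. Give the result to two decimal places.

M(CaWO_4) = 287.914 g/mol, so wt% Ca = 40.078/287.914 × 100 = 13.92%.
M(CaF_2) = 78.074 g/mol, so wt% Ca = 40.078/78.074 × 100 = 51.33%.
13.92 − 51.33 = -37.41 pp.

-37.41 percentage points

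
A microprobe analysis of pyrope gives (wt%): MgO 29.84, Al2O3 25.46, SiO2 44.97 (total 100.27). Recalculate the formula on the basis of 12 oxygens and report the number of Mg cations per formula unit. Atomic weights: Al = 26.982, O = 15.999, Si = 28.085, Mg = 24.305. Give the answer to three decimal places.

2.975 Mg apfu

MgO: 29.84/40.304 = 0.74037 mol → 0.74037 mol Mg, 0.74037 mol O.
Al2O3: 25.46/101.961 = 0.24970 mol → 0.49940 mol Al, 0.74910 mol O.
SiO2: 44.97/60.083 = 0.74846 mol → 0.74846 mol Si, 1.49692 mol O.
Total oxygen = 2.98639 mol. Normalization factor = 12/2.98639 = 4.01823.
Mg per 12 O = 0.74037 × 4.01823 = 2.975.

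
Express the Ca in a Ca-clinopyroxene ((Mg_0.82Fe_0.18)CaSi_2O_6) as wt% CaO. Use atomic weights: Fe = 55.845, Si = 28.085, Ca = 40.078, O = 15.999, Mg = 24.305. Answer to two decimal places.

Formula mass = 222.224 g/mol.
1 Ca → 1.0000 mol CaO per formula unit; M(CaO) = 56.077, so CaO mass = 56.077 g.
56.077/222.224 × 100 = 25.23 wt%.

25.23 wt%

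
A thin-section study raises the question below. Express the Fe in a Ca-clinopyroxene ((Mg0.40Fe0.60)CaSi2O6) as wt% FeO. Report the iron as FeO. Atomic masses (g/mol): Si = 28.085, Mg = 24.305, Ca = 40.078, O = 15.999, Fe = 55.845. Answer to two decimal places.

Formula mass = 235.471 g/mol.
0.60 Fe → 0.6000 mol FeO per formula unit; M(FeO) = 71.844, so FeO mass = 43.106 g.
43.106/235.471 × 100 = 18.31 wt%.

18.31 wt%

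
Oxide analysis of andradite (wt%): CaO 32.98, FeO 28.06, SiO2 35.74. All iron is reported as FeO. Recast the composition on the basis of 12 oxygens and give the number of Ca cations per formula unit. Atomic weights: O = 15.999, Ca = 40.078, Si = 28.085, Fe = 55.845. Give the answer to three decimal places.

CaO: 32.98/56.077 = 0.58812 mol → 0.58812 mol Ca, 0.58812 mol O.
FeO: 28.06/71.844 = 0.39057 mol → 0.39057 mol Fe, 0.39057 mol O.
SiO2: 35.74/60.083 = 0.59484 mol → 0.59484 mol Si, 1.18968 mol O.
Total oxygen = 2.16837 mol. Normalization factor = 12/2.16837 = 5.53411.
Ca per 12 O = 0.58812 × 5.53411 = 3.255.

3.255 Ca apfu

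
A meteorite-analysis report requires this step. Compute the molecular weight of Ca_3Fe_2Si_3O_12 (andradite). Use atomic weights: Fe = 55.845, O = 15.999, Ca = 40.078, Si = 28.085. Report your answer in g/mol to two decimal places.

The formula mass is the sum 3(40.078) + 2(55.845) + 3(28.085) + 12(15.999).

508.17 g/mol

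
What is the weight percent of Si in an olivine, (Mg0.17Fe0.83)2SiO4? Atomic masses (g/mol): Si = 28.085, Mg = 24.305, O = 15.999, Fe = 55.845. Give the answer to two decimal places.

14.55 mass %

Molar mass of (Mg0.17Fe0.83)2SiO4: 0.34·24.305 + 1.66·55.845 + 1·28.085 + 4·15.999 = 193.047 g/mol.
Mass of Si per formula unit: 1 × 28.085 = 28.085 g.
Weight fraction Si = 28.085 / 193.047 = 0.1455.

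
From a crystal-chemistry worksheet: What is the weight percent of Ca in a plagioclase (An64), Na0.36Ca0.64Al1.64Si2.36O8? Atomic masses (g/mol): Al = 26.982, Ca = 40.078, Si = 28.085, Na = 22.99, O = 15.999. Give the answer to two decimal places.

Molar mass of Na0.36Ca0.64Al1.64Si2.36O8: 0.36·22.99 + 0.64·40.078 + 1.64·26.982 + 2.36·28.085 + 8·15.999 = 272.449 g/mol.
Mass of Ca per formula unit: 0.64 × 40.078 = 25.650 g.
Weight fraction Ca = 25.650 / 272.449 = 0.0941.

9.41 weight percent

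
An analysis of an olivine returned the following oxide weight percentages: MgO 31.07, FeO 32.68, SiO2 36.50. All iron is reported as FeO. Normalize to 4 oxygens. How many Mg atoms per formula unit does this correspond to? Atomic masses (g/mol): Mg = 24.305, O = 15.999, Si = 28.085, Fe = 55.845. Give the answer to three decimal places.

MgO (M=40.304): mol = 0.77089; Mg = 0.77089, O = 0.77089.
FeO (M=71.844): mol = 0.45487; Fe = 0.45487, O = 0.45487.
SiO2 (M=60.083): mol = 0.60749; Si = 0.60749, O = 1.21498.
ΣO = 2.44074; factor = 4/ΣO = 1.63885.
Mg apfu = 0.77089 × 1.63885 = 1.263.

1.263 Mg apfu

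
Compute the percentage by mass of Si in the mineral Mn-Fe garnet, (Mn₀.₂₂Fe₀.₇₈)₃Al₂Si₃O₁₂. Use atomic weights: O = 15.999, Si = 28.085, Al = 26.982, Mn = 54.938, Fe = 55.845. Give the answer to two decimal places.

Formula mass = 0.66*54.938 + 2.34*55.845 + 2*26.982 + 3*28.085 + 12*15.999 = 497.143 g/mol, of which 84.255 g is Si.
So Si makes up 84.255/497.143 = 0.1695 of the mass, i.e. 16.95%.

16.95 mass %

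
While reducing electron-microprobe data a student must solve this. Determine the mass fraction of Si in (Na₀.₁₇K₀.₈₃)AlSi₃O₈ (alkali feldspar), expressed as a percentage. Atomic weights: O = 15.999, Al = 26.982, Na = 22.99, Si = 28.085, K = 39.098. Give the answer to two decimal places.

30.57 weight percent

M((Na₀.₁₇K₀.₈₃)AlSi₃O₈) = 275.589 g/mol.
Si contributes 3 × 28.085 = 84.255 g per mole.
84.255/275.589 = 0.3057 → 30.57%.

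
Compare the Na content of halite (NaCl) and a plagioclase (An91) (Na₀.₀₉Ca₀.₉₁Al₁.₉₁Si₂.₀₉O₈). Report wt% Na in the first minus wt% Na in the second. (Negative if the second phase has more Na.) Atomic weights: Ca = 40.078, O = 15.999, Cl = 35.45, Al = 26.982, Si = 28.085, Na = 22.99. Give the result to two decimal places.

Na in NaCl: molar mass 58.440 g/mol; 1×22.99 = 22.990 g → 39.34 wt%.
Na in Na₀.₀₉Ca₀.₉₁Al₁.₉₁Si₂.₀₉O₈: molar mass 276.765 g/mol; 0.09×22.99 = 2.069 g → 0.75 wt%.
Difference = 39.34 − 0.75 = 38.59 percentage points.

38.59 percentage points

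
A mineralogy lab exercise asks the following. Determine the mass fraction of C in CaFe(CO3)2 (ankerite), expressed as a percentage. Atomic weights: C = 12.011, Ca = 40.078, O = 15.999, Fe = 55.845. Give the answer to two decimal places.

11.12 weight percent

Molar mass of CaFe(CO3)2: 1·40.078 + 1·55.845 + 2·12.011 + 6·15.999 = 215.939 g/mol.
Mass of C per formula unit: 2 × 12.011 = 24.022 g.
Weight fraction C = 24.022 / 215.939 = 0.1112.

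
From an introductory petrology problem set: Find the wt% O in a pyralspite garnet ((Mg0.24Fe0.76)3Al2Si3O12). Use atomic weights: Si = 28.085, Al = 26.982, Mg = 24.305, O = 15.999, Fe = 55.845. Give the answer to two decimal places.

Molar mass of (Mg0.24Fe0.76)3Al2Si3O12: 0.72*24.305 + 2.28*55.845 + 2*26.982 + 3*28.085 + 12*15.999 = 475.033 g/mol.
Mass of O per formula unit: 12 × 15.999 = 191.988 g.
Weight fraction O = 191.988 / 475.033 = 0.4042.

40.42 weight percent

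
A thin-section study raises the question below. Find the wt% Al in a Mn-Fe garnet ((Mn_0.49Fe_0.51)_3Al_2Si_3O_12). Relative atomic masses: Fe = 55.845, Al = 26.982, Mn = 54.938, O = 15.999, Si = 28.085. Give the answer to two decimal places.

10.87 weight percent

Molar mass of (Mn_0.49Fe_0.51)_3Al_2Si_3O_12: 1.47*54.938 + 1.53*55.845 + 2*26.982 + 3*28.085 + 12*15.999 = 496.409 g/mol.
Mass of Al per formula unit: 2 × 26.982 = 53.964 g.
Weight fraction Al = 53.964 / 496.409 = 0.1087.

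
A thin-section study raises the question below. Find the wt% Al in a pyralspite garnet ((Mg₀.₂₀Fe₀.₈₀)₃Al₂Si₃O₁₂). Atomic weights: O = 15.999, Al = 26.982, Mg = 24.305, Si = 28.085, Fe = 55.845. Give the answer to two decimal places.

11.27 wt%

Formula mass = 0.60×24.305 + 2.40×55.845 + 2×26.982 + 3×28.085 + 12×15.999 = 478.818 g/mol, of which 53.964 g is Al.
So Al makes up 53.964/478.818 = 0.1127 of the mass, i.e. 11.27%.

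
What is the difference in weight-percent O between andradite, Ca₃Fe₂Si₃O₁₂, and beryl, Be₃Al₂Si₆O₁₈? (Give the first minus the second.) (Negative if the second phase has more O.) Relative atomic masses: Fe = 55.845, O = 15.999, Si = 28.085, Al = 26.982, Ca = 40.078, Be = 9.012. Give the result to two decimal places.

First mineral: 191.988 g O in 508.167 g formula = 37.78 wt% O.
Second mineral: 287.982 g O in 537.492 g formula = 53.58 wt% O.
37.78% − 53.58% gives a difference of -15.80 percentage points.

-15.80 percentage points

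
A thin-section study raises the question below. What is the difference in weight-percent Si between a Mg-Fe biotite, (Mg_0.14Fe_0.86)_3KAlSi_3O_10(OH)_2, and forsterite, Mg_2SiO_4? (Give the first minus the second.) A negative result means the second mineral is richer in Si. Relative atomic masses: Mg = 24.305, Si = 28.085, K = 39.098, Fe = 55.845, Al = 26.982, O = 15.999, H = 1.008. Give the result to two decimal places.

-3.06 percentage points

Si in (Mg_0.14Fe_0.86)_3KAlSi_3O_10(OH)_2: molar mass 498.627 g/mol; 3×28.085 = 84.255 g → 16.90 wt%.
Si in Mg_2SiO_4: molar mass 140.691 g/mol; 1×28.085 = 28.085 g → 19.96 wt%.
Difference = 16.90 − 19.96 = -3.06 percentage points.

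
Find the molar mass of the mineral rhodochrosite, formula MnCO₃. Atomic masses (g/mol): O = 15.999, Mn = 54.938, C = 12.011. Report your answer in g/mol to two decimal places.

Mn: 1 × 54.938 = 54.9380
C: 1 × 12.011 = 12.0110
O: 3 × 15.999 = 47.9970
Summing the contributions gives the formula mass.

114.95 g/mol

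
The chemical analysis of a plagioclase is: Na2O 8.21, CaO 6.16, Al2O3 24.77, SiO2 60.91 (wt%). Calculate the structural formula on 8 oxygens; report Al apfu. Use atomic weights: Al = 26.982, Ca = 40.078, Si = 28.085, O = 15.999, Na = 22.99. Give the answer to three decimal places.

1.296 Al apfu

Na2O: 8.21/61.979 = 0.13246 mol → 0.26492 mol Na, 0.13246 mol O.
CaO: 6.16/56.077 = 0.10985 mol → 0.10985 mol Ca, 0.10985 mol O.
Al2O3: 24.77/101.961 = 0.24294 mol → 0.48588 mol Al, 0.72882 mol O.
SiO2: 60.91/60.083 = 1.01376 mol → 1.01376 mol Si, 2.02752 mol O.
Total oxygen = 2.99865 mol. Normalization factor = 8/2.99865 = 2.66787.
Al per 8 O = 0.48588 × 2.66787 = 1.296.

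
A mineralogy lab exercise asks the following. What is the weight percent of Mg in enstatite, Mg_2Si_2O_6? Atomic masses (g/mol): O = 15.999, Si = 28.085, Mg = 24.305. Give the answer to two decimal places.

M(Mg_2Si_2O_6) = 200.774 g/mol.
Mg contributes 2 × 24.305 = 48.610 g per mole.
48.610/200.774 = 0.2421 → 24.21%.

24.21 wt%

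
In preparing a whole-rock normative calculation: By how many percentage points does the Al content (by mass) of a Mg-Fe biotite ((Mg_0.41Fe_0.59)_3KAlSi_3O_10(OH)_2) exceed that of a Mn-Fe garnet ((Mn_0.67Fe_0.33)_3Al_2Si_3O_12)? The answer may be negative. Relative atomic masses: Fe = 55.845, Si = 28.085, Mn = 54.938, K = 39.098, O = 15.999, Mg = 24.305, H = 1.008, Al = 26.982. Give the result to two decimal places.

First mineral: 26.982 g Al in 473.080 g formula = 5.70 wt% Al.
Second mineral: 53.964 g Al in 495.919 g formula = 10.88 wt% Al.
5.70% − 10.88% gives a difference of -5.18 percentage points.

-5.18 percentage points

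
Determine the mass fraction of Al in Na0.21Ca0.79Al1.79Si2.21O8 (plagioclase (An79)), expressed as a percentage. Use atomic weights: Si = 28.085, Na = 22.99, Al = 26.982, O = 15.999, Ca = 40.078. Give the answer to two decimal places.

Molar mass of Na0.21Ca0.79Al1.79Si2.21O8: 0.21·22.99 + 0.79·40.078 + 1.79·26.982 + 2.21·28.085 + 8·15.999 = 274.847 g/mol.
Mass of Al per formula unit: 1.79 × 26.982 = 48.298 g.
Weight fraction Al = 48.298 / 274.847 = 0.1757.

17.57 weight percent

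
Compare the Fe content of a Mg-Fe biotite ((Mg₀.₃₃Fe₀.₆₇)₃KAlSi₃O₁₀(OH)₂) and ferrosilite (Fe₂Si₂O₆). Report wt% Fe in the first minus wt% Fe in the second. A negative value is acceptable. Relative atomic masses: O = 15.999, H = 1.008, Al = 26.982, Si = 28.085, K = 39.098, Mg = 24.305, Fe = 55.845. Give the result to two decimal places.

-18.98 percentage points

M((Mg₀.₃₃Fe₀.₆₇)₃KAlSi₃O₁₀(OH)₂) = 480.649 g/mol, so wt% Fe = 112.248/480.649 × 100 = 23.35%.
M(Fe₂Si₂O₆) = 263.854 g/mol, so wt% Fe = 111.690/263.854 × 100 = 42.33%.
23.35 − 42.33 = -18.98 pp.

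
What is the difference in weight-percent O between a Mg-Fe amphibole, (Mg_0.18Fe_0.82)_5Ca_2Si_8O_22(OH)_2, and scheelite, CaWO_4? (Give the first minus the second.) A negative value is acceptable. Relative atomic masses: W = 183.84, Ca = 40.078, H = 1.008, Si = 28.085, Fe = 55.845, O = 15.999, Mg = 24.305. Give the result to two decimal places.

First mineral: 383.976 g O in 941.667 g formula = 40.78 wt% O.
Second mineral: 63.996 g O in 287.914 g formula = 22.23 wt% O.
40.78% − 22.23% gives a difference of 18.55 percentage points.

18.55 percentage points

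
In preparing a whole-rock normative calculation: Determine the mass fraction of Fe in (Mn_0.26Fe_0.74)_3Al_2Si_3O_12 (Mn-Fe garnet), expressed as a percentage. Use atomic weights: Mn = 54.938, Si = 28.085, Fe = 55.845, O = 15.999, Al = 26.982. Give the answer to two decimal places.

24.94 mass %

M((Mn_0.26Fe_0.74)_3Al_2Si_3O_12) = 497.035 g/mol.
Fe contributes 2.22 × 55.845 = 123.976 g per mole.
123.976/497.035 = 0.2494 → 24.94%.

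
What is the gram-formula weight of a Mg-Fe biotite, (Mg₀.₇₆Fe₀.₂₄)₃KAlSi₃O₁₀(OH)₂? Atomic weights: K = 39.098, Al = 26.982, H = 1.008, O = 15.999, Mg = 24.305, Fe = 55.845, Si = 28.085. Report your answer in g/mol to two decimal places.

M = 2.28*24.305 + 0.72*55.845 + 1*39.098 + 1*26.982 + 3*28.085 + 12*15.999 + 2*1.008

439.96 g/mol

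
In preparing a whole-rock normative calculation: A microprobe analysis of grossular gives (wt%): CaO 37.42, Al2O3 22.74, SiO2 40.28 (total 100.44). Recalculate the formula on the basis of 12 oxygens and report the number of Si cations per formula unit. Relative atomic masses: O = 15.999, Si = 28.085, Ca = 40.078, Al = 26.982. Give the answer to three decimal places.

3.005 Si apfu

CaO (M=56.077): mol = 0.66730; Ca = 0.66730, O = 0.66730.
Al2O3 (M=101.961): mol = 0.22303; Al = 0.44606, O = 0.66909.
SiO2 (M=60.083): mol = 0.67041; Si = 0.67041, O = 1.34082.
ΣO = 2.67721; factor = 12/ΣO = 4.48228.
Si apfu = 0.67041 × 4.48228 = 3.005.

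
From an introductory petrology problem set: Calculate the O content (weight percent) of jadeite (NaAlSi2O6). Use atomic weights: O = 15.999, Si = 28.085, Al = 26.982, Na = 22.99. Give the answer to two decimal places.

47.49 weight percent

M(NaAlSi2O6) = 202.136 g/mol.
O contributes 6 × 15.999 = 95.994 g per mole.
95.994/202.136 = 0.4749 → 47.49%.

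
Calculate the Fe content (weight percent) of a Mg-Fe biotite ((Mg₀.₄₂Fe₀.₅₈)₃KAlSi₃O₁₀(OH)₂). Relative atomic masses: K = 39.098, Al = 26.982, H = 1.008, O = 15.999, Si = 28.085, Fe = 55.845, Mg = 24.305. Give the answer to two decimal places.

M((Mg₀.₄₂Fe₀.₅₈)₃KAlSi₃O₁₀(OH)₂) = 472.134 g/mol.
Fe contributes 1.74 × 55.845 = 97.170 g per mole.
97.170/472.134 = 0.2058 → 20.58%.

20.58 weight percent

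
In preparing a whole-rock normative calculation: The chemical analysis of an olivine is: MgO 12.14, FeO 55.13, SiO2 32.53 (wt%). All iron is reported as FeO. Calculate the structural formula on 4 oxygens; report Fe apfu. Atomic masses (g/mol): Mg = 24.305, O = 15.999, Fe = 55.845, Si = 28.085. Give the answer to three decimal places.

MgO (M=40.304): mol = 0.30121; Mg = 0.30121, O = 0.30121.
FeO (M=71.844): mol = 0.76736; Fe = 0.76736, O = 0.76736.
SiO2 (M=60.083): mol = 0.54142; Si = 0.54142, O = 1.08284.
ΣO = 2.15141; factor = 4/ΣO = 1.85925.
Fe apfu = 0.76736 × 1.85925 = 1.427.

1.427 Fe apfu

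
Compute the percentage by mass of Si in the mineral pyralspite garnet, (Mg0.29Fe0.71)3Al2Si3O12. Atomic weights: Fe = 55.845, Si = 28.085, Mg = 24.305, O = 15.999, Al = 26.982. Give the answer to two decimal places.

Molar mass of (Mg0.29Fe0.71)3Al2Si3O12: 0.87*24.305 + 2.13*55.845 + 2*26.982 + 3*28.085 + 12*15.999 = 470.302 g/mol.
Mass of Si per formula unit: 3 × 28.085 = 84.255 g.
Weight fraction Si = 84.255 / 470.302 = 0.1792.

17.92 mass %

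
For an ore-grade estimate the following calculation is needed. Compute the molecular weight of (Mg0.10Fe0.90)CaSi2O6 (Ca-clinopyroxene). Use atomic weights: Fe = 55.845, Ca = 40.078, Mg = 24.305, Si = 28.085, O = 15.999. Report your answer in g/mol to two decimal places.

244.93 g/mol

Mg: 0.10 × 24.305 = 2.4305
Fe: 0.90 × 55.845 = 50.2605
Ca: 1 × 40.078 = 40.0780
Si: 2 × 28.085 = 56.1700
O: 6 × 15.999 = 95.9940
Summing the contributions gives the formula mass.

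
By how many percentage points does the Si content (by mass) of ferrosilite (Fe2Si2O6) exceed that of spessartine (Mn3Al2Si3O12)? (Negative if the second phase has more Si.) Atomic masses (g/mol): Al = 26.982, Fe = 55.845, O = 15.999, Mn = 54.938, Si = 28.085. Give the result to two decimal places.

Si in Fe2Si2O6: molar mass 263.854 g/mol; 2×28.085 = 56.170 g → 21.29 wt%.
Si in Mn3Al2Si3O12: molar mass 495.021 g/mol; 3×28.085 = 84.255 g → 17.02 wt%.
Difference = 21.29 − 17.02 = 4.27 percentage points.

4.27 percentage points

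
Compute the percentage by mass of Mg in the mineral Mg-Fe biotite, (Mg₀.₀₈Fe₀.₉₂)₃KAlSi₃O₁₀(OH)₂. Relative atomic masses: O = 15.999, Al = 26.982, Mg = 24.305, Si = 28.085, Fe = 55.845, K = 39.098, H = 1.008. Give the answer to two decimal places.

1.16 wt%

M((Mg₀.₀₈Fe₀.₉₂)₃KAlSi₃O₁₀(OH)₂) = 504.304 g/mol.
Mg contributes 0.24 × 24.305 = 5.833 g per mole.
5.833/504.304 = 0.0116 → 1.16%.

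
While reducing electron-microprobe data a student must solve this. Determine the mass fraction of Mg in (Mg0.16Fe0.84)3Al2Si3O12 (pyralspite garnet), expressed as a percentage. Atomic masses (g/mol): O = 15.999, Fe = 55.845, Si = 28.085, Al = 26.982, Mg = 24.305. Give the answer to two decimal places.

M((Mg0.16Fe0.84)3Al2Si3O12) = 482.603 g/mol.
Mg contributes 0.48 × 24.305 = 11.666 g per mole.
11.666/482.603 = 0.0242 → 2.42%.

2.42 mass %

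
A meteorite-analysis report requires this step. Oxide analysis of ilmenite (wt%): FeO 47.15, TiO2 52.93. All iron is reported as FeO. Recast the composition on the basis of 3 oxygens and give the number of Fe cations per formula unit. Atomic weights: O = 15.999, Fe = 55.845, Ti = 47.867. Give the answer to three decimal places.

FeO: 47.15/71.844 = 0.65628 mol → 0.65628 mol Fe, 0.65628 mol O.
TiO2: 52.93/79.865 = 0.66274 mol → 0.66274 mol Ti, 1.32548 mol O.
Total oxygen = 1.98176 mol. Normalization factor = 3/1.98176 = 1.51381.
Fe per 3 O = 0.65628 × 1.51381 = 0.993.

0.993 Fe apfu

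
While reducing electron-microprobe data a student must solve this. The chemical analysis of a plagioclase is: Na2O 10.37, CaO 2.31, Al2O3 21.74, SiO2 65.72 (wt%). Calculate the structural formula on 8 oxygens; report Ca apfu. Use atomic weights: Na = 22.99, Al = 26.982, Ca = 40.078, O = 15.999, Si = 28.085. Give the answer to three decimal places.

Na2O (M=61.979): mol = 0.16731; Na = 0.33462, O = 0.16731.
CaO (M=56.077): mol = 0.04119; Ca = 0.04119, O = 0.04119.
Al2O3 (M=101.961): mol = 0.21322; Al = 0.42644, O = 0.63966.
SiO2 (M=60.083): mol = 1.09382; Si = 1.09382, O = 2.18764.
ΣO = 3.03580; factor = 8/ΣO = 2.63522.
Ca apfu = 0.04119 × 2.63522 = 0.109.

0.109 Ca apfu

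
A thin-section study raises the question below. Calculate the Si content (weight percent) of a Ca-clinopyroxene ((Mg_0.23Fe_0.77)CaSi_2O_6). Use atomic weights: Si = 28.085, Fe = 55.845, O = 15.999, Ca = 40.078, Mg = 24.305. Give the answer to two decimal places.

Formula mass = 0.23×24.305 + 0.77×55.845 + 1×40.078 + 2×28.085 + 6×15.999 = 240.833 g/mol, of which 56.170 g is Si.
So Si makes up 56.170/240.833 = 0.2332 of the mass, i.e. 23.32%.

23.32 weight percent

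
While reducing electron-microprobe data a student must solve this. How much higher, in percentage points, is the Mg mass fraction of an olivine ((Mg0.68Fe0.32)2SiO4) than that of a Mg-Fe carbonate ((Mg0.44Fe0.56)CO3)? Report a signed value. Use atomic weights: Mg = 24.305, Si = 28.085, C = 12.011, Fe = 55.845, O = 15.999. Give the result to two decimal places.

Mg in (Mg0.68Fe0.32)2SiO4: molar mass 160.877 g/mol; 1.36×24.305 = 33.055 g → 20.55 wt%.
Mg in (Mg0.44Fe0.56)CO3: molar mass 101.975 g/mol; 0.44×24.305 = 10.694 g → 10.49 wt%.
Difference = 20.55 − 10.49 = 10.06 percentage points.

10.06 percentage points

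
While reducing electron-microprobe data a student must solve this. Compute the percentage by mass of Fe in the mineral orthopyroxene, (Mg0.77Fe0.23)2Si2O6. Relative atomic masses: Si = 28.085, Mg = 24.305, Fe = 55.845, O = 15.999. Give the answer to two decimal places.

11.93 wt%

Molar mass of (Mg0.77Fe0.23)2Si2O6: 1.54×24.305 + 0.46×55.845 + 2×28.085 + 6×15.999 = 215.282 g/mol.
Mass of Fe per formula unit: 0.46 × 55.845 = 25.689 g.
Weight fraction Fe = 25.689 / 215.282 = 0.1193.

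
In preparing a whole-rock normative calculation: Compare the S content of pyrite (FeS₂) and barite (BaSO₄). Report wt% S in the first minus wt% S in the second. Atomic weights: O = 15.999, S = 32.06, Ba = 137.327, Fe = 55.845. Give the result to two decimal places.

S in FeS₂: molar mass 119.965 g/mol; 2×32.06 = 64.120 g → 53.45 wt%.
S in BaSO₄: molar mass 233.383 g/mol; 1×32.06 = 32.060 g → 13.74 wt%.
Difference = 53.45 − 13.74 = 39.71 percentage points.

39.71 percentage points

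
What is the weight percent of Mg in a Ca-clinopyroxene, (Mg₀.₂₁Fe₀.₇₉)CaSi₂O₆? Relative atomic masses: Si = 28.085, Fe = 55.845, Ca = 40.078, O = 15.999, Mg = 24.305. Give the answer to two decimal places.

M((Mg₀.₂₁Fe₀.₇₉)CaSi₂O₆) = 241.464 g/mol.
Mg contributes 0.21 × 24.305 = 5.104 g per mole.
5.104/241.464 = 0.0211 → 2.11%.

2.11 wt%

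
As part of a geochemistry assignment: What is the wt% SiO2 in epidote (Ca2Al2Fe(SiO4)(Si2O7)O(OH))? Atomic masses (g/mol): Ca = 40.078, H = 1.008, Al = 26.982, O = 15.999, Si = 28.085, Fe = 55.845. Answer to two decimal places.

37.30 wt%

M(Ca2Al2Fe(SiO4)(Si2O7)O(OH)) = 483.215 g/mol; M(SiO2) = 60.083 g/mol.
Moles SiO2 per formula unit = 3 Si ÷ 1 = 3.0000.
SiO2 fraction = (3.0000 × 60.083) / 483.215 = 180.249/483.215 = 0.3730.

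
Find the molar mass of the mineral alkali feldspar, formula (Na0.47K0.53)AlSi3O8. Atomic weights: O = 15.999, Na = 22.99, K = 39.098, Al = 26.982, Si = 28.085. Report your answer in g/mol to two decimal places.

270.76 g/mol

The formula mass is the sum 0.47(22.99) + 0.53(39.098) + 1(26.982) + 3(28.085) + 8(15.999).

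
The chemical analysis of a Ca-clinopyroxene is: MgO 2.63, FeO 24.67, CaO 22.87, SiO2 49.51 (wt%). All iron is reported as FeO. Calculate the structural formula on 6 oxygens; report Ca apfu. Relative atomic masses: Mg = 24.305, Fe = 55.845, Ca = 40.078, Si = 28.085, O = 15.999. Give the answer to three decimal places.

2.63 wt% MgO ÷ 40.304 g/mol = 0.06525 mol, giving 0.06525 Mg and 0.06525 O.
24.67 wt% FeO ÷ 71.844 g/mol = 0.34338 mol, giving 0.34338 Fe and 0.34338 O.
22.87 wt% CaO ÷ 56.077 g/mol = 0.40783 mol, giving 0.40783 Ca and 0.40783 O.
49.51 wt% SiO2 ÷ 60.083 g/mol = 0.82403 mol, giving 0.82403 Si and 1.64806 O.
Oxygen sums to 2.46452; scaling by 6/2.46452 = 2.43455 puts the formula on 6 O.
Ca: 0.40783 × 2.43455 = 0.993 atoms per formula unit.

0.993 Ca apfu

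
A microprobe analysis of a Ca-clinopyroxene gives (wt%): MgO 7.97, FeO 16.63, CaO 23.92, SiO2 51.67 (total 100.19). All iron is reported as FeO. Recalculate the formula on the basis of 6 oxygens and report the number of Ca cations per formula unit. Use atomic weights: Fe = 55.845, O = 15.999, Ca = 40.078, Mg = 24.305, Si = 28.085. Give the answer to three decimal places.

0.994 Ca apfu

MgO: 7.97/40.304 = 0.19775 mol → 0.19775 mol Mg, 0.19775 mol O.
FeO: 16.63/71.844 = 0.23147 mol → 0.23147 mol Fe, 0.23147 mol O.
CaO: 23.92/56.077 = 0.42656 mol → 0.42656 mol Ca, 0.42656 mol O.
SiO2: 51.67/60.083 = 0.85998 mol → 0.85998 mol Si, 1.71996 mol O.
Total oxygen = 2.57574 mol. Normalization factor = 6/2.57574 = 2.32943.
Ca per 6 O = 0.42656 × 2.32943 = 0.994.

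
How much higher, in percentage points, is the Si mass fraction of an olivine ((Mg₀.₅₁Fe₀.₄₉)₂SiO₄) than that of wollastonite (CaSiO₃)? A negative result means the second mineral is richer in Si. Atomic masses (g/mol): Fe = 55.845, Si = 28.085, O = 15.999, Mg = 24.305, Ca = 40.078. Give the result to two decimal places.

M((Mg₀.₅₁Fe₀.₄₉)₂SiO₄) = 171.600 g/mol, so wt% Si = 28.085/171.600 × 100 = 16.37%.
M(CaSiO₃) = 116.160 g/mol, so wt% Si = 28.085/116.160 × 100 = 24.18%.
16.37 − 24.18 = -7.81 pp.

-7.81 percentage points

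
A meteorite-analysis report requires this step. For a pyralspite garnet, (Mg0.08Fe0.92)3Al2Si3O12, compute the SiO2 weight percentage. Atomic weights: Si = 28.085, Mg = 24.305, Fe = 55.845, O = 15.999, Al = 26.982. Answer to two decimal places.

Formula mass = 490.172 g/mol.
3 Si → 3.0000 mol SiO2 per formula unit; M(SiO2) = 60.083, so SiO2 mass = 180.249 g.
180.249/490.172 × 100 = 36.77 wt%.

36.77 wt%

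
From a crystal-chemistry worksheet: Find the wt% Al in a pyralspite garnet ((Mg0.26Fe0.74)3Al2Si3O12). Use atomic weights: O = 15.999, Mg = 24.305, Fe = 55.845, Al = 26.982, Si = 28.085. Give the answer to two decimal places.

11.41 wt%

M((Mg0.26Fe0.74)3Al2Si3O12) = 473.141 g/mol.
Al contributes 2 × 26.982 = 53.964 g per mole.
53.964/473.141 = 0.1141 → 11.41%.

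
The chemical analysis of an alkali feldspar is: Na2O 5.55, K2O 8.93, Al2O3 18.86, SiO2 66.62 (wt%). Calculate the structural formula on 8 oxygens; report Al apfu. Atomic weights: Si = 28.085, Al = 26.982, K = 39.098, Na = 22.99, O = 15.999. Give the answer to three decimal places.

1.001 Al apfu

Na2O: 5.55/61.979 = 0.08955 mol → 0.17910 mol Na, 0.08955 mol O.
K2O: 8.93/94.195 = 0.09480 mol → 0.18960 mol K, 0.09480 mol O.
Al2O3: 18.86/101.961 = 0.18497 mol → 0.36994 mol Al, 0.55491 mol O.
SiO2: 66.62/60.083 = 1.10880 mol → 1.10880 mol Si, 2.21760 mol O.
Total oxygen = 2.95686 mol. Normalization factor = 8/2.95686 = 2.70557.
Al per 8 O = 0.36994 × 2.70557 = 1.001.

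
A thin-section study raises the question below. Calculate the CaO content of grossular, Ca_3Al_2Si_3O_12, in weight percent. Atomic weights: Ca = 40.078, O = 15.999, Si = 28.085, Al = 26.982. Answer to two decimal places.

Formula mass = 450.441 g/mol.
3 Ca → 3.0000 mol CaO per formula unit; M(CaO) = 56.077, so CaO mass = 168.231 g.
168.231/450.441 × 100 = 37.35 wt%.

37.35 wt%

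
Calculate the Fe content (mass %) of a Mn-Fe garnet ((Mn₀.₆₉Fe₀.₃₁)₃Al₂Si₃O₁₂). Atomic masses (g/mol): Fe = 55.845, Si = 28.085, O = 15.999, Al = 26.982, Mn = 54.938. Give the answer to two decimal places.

10.47 mass %

M((Mn₀.₆₉Fe₀.₃₁)₃Al₂Si₃O₁₂) = 495.865 g/mol.
Fe contributes 0.93 × 55.845 = 51.936 g per mole.
51.936/495.865 = 0.1047 → 10.47%.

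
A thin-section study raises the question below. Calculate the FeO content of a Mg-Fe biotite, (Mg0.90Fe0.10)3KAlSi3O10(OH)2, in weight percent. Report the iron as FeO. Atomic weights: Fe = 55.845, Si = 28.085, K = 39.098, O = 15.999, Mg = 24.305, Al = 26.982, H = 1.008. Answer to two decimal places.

M((Mg0.90Fe0.10)3KAlSi3O10(OH)2) = 426.716 g/mol; M(FeO) = 71.844 g/mol.
Moles FeO per formula unit = 0.30 Fe ÷ 1 = 0.3000.
FeO fraction = (0.3000 × 71.844) / 426.716 = 21.553/426.716 = 0.0505.

5.05 wt%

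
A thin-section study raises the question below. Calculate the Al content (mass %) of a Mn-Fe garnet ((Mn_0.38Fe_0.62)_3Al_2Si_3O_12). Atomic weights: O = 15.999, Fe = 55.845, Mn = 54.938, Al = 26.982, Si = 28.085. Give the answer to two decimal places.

10.86 mass %

Formula mass = 1.14×54.938 + 1.86×55.845 + 2×26.982 + 3×28.085 + 12×15.999 = 496.708 g/mol, of which 53.964 g is Al.
So Al makes up 53.964/496.708 = 0.1086 of the mass, i.e. 10.86%.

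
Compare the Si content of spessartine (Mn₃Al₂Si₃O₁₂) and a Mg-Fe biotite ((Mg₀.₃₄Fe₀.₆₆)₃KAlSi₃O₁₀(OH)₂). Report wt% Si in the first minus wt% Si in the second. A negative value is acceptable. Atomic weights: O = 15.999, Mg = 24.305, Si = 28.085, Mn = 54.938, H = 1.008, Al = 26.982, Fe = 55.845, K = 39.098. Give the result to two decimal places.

-0.54 percentage points

Si in Mn₃Al₂Si₃O₁₂: molar mass 495.021 g/mol; 3×28.085 = 84.255 g → 17.02 wt%.
Si in (Mg₀.₃₄Fe₀.₆₆)₃KAlSi₃O₁₀(OH)₂: molar mass 479.703 g/mol; 3×28.085 = 84.255 g → 17.56 wt%.
Difference = 17.02 − 17.56 = -0.54 percentage points.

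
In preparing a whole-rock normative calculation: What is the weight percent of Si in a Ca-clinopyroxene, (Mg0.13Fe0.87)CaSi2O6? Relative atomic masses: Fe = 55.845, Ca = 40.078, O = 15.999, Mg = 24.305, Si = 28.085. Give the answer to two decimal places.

23.02 mass %

Molar mass of (Mg0.13Fe0.87)CaSi2O6: 0.13×24.305 + 0.87×55.845 + 1×40.078 + 2×28.085 + 6×15.999 = 243.987 g/mol.
Mass of Si per formula unit: 2 × 28.085 = 56.170 g.
Weight fraction Si = 56.170 / 243.987 = 0.2302.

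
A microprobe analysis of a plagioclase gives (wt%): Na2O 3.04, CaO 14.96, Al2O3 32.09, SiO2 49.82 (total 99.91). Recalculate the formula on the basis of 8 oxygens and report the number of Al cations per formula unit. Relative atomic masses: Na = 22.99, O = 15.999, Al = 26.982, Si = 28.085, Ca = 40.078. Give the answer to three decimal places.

1.725 Al apfu

Na2O: 3.04/61.979 = 0.04905 mol → 0.09810 mol Na, 0.04905 mol O.
CaO: 14.96/56.077 = 0.26678 mol → 0.26678 mol Ca, 0.26678 mol O.
Al2O3: 32.09/101.961 = 0.31473 mol → 0.62946 mol Al, 0.94419 mol O.
SiO2: 49.82/60.083 = 0.82919 mol → 0.82919 mol Si, 1.65838 mol O.
Total oxygen = 2.91840 mol. Normalization factor = 8/2.91840 = 2.74123.
Al per 8 O = 0.62946 × 2.74123 = 1.725.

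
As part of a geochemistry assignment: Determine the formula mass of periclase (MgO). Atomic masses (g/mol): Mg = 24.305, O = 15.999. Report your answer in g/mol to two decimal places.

40.30 g/mol

M = 1·24.305 + 1·15.999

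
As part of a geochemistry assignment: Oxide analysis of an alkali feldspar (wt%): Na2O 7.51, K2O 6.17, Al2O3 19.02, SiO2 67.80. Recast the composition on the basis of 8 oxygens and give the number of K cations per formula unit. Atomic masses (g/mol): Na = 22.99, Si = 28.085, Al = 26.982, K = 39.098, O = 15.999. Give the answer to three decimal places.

0.349 K apfu

7.51 wt% Na2O ÷ 61.979 g/mol = 0.12117 mol, giving 0.24234 Na and 0.12117 O.
6.17 wt% K2O ÷ 94.195 g/mol = 0.06550 mol, giving 0.13100 K and 0.06550 O.
19.02 wt% Al2O3 ÷ 101.961 g/mol = 0.18654 mol, giving 0.37308 Al and 0.55962 O.
67.80 wt% SiO2 ÷ 60.083 g/mol = 1.12844 mol, giving 1.12844 Si and 2.25688 O.
Oxygen sums to 3.00317; scaling by 8/3.00317 = 2.66385 puts the formula on 8 O.
K: 0.13100 × 2.66385 = 0.349 atoms per formula unit.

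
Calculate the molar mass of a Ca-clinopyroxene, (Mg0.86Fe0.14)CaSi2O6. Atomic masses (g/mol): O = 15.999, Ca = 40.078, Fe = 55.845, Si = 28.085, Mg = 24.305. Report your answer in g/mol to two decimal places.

220.96 g/mol

M = 0.86·24.305 + 0.14·55.845 + 1·40.078 + 2·28.085 + 6·15.999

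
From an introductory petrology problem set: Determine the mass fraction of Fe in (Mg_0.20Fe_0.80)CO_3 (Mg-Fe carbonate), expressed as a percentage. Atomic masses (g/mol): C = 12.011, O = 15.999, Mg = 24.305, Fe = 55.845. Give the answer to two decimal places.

40.78 wt%

M((Mg_0.20Fe_0.80)CO_3) = 109.545 g/mol.
Fe contributes 0.80 × 55.845 = 44.676 g per mole.
44.676/109.545 = 0.4078 → 40.78%.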